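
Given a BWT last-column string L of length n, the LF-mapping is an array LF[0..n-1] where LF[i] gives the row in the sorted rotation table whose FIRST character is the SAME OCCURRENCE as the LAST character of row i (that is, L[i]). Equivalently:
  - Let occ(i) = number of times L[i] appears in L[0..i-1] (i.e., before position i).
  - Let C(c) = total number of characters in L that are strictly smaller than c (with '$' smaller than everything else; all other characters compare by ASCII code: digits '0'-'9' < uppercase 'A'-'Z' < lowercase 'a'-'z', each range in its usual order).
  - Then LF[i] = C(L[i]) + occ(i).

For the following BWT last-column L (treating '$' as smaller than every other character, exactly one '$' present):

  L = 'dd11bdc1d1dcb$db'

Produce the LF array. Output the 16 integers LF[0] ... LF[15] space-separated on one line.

Answer: 10 11 1 2 5 12 8 3 13 4 14 9 6 0 15 7

Derivation:
Char counts: '$':1, '1':4, 'b':3, 'c':2, 'd':6
C (first-col start): C('$')=0, C('1')=1, C('b')=5, C('c')=8, C('d')=10
L[0]='d': occ=0, LF[0]=C('d')+0=10+0=10
L[1]='d': occ=1, LF[1]=C('d')+1=10+1=11
L[2]='1': occ=0, LF[2]=C('1')+0=1+0=1
L[3]='1': occ=1, LF[3]=C('1')+1=1+1=2
L[4]='b': occ=0, LF[4]=C('b')+0=5+0=5
L[5]='d': occ=2, LF[5]=C('d')+2=10+2=12
L[6]='c': occ=0, LF[6]=C('c')+0=8+0=8
L[7]='1': occ=2, LF[7]=C('1')+2=1+2=3
L[8]='d': occ=3, LF[8]=C('d')+3=10+3=13
L[9]='1': occ=3, LF[9]=C('1')+3=1+3=4
L[10]='d': occ=4, LF[10]=C('d')+4=10+4=14
L[11]='c': occ=1, LF[11]=C('c')+1=8+1=9
L[12]='b': occ=1, LF[12]=C('b')+1=5+1=6
L[13]='$': occ=0, LF[13]=C('$')+0=0+0=0
L[14]='d': occ=5, LF[14]=C('d')+5=10+5=15
L[15]='b': occ=2, LF[15]=C('b')+2=5+2=7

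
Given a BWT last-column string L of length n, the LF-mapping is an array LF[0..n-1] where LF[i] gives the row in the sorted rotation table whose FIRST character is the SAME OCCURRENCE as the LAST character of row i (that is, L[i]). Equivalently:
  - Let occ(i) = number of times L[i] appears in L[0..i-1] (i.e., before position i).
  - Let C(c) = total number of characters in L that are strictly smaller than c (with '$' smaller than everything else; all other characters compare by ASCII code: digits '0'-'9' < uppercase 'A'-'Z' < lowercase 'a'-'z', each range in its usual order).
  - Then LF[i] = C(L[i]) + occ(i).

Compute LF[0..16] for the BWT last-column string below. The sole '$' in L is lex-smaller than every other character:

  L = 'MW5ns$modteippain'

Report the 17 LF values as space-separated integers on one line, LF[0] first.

Answer: 2 3 1 10 15 0 9 12 5 16 6 7 13 14 4 8 11

Derivation:
Char counts: '$':1, '5':1, 'M':1, 'W':1, 'a':1, 'd':1, 'e':1, 'i':2, 'm':1, 'n':2, 'o':1, 'p':2, 's':1, 't':1
C (first-col start): C('$')=0, C('5')=1, C('M')=2, C('W')=3, C('a')=4, C('d')=5, C('e')=6, C('i')=7, C('m')=9, C('n')=10, C('o')=12, C('p')=13, C('s')=15, C('t')=16
L[0]='M': occ=0, LF[0]=C('M')+0=2+0=2
L[1]='W': occ=0, LF[1]=C('W')+0=3+0=3
L[2]='5': occ=0, LF[2]=C('5')+0=1+0=1
L[3]='n': occ=0, LF[3]=C('n')+0=10+0=10
L[4]='s': occ=0, LF[4]=C('s')+0=15+0=15
L[5]='$': occ=0, LF[5]=C('$')+0=0+0=0
L[6]='m': occ=0, LF[6]=C('m')+0=9+0=9
L[7]='o': occ=0, LF[7]=C('o')+0=12+0=12
L[8]='d': occ=0, LF[8]=C('d')+0=5+0=5
L[9]='t': occ=0, LF[9]=C('t')+0=16+0=16
L[10]='e': occ=0, LF[10]=C('e')+0=6+0=6
L[11]='i': occ=0, LF[11]=C('i')+0=7+0=7
L[12]='p': occ=0, LF[12]=C('p')+0=13+0=13
L[13]='p': occ=1, LF[13]=C('p')+1=13+1=14
L[14]='a': occ=0, LF[14]=C('a')+0=4+0=4
L[15]='i': occ=1, LF[15]=C('i')+1=7+1=8
L[16]='n': occ=1, LF[16]=C('n')+1=10+1=11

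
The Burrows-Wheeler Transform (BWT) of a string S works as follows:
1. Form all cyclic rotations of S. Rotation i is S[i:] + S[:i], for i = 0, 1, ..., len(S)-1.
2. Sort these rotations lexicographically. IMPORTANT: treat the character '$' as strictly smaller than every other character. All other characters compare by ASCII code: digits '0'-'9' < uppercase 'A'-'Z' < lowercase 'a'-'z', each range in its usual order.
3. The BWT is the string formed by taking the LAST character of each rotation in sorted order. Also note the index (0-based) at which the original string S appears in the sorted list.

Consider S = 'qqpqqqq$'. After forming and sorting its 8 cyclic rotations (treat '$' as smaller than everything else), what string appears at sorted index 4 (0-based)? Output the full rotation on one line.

Answer: qq$qqpqq

Derivation:
All 8 rotations (rotation i = S[i:]+S[:i]):
  rot[0] = qqpqqqq$
  rot[1] = qpqqqq$q
  rot[2] = pqqqq$qq
  rot[3] = qqqq$qqp
  rot[4] = qqq$qqpq
  rot[5] = qq$qqpqq
  rot[6] = q$qqpqqq
  rot[7] = $qqpqqqq
Sorted (with $ < everything):
  sorted[0] = $qqpqqqq
  sorted[1] = pqqqq$qq
  sorted[2] = q$qqpqqq
  sorted[3] = qpqqqq$q
  sorted[4] = qq$qqpqq
  sorted[5] = qqpqqqq$
  sorted[6] = qqq$qqpq
  sorted[7] = qqqq$qqp
sorted[4] = qq$qqpqq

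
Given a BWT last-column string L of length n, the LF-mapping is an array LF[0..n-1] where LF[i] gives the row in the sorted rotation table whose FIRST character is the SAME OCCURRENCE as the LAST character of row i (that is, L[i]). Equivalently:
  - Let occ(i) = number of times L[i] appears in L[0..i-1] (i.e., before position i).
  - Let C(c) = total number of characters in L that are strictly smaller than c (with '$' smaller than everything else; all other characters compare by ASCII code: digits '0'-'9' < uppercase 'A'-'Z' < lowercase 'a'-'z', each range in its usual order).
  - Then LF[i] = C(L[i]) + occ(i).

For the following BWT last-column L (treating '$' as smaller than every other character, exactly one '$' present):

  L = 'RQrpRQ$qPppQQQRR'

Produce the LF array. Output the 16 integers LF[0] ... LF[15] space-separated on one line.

Char counts: '$':1, 'P':1, 'Q':5, 'R':4, 'p':3, 'q':1, 'r':1
C (first-col start): C('$')=0, C('P')=1, C('Q')=2, C('R')=7, C('p')=11, C('q')=14, C('r')=15
L[0]='R': occ=0, LF[0]=C('R')+0=7+0=7
L[1]='Q': occ=0, LF[1]=C('Q')+0=2+0=2
L[2]='r': occ=0, LF[2]=C('r')+0=15+0=15
L[3]='p': occ=0, LF[3]=C('p')+0=11+0=11
L[4]='R': occ=1, LF[4]=C('R')+1=7+1=8
L[5]='Q': occ=1, LF[5]=C('Q')+1=2+1=3
L[6]='$': occ=0, LF[6]=C('$')+0=0+0=0
L[7]='q': occ=0, LF[7]=C('q')+0=14+0=14
L[8]='P': occ=0, LF[8]=C('P')+0=1+0=1
L[9]='p': occ=1, LF[9]=C('p')+1=11+1=12
L[10]='p': occ=2, LF[10]=C('p')+2=11+2=13
L[11]='Q': occ=2, LF[11]=C('Q')+2=2+2=4
L[12]='Q': occ=3, LF[12]=C('Q')+3=2+3=5
L[13]='Q': occ=4, LF[13]=C('Q')+4=2+4=6
L[14]='R': occ=2, LF[14]=C('R')+2=7+2=9
L[15]='R': occ=3, LF[15]=C('R')+3=7+3=10

Answer: 7 2 15 11 8 3 0 14 1 12 13 4 5 6 9 10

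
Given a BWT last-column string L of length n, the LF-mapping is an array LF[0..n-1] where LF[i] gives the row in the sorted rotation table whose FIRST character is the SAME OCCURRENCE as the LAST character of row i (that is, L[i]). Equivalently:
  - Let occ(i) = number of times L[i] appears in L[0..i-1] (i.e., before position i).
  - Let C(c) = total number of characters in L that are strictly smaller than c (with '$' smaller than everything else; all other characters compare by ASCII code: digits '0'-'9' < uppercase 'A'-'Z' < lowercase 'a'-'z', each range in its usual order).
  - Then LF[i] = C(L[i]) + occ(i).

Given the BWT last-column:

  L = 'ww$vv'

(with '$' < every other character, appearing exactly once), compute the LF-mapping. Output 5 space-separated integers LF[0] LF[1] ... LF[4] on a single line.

Char counts: '$':1, 'v':2, 'w':2
C (first-col start): C('$')=0, C('v')=1, C('w')=3
L[0]='w': occ=0, LF[0]=C('w')+0=3+0=3
L[1]='w': occ=1, LF[1]=C('w')+1=3+1=4
L[2]='$': occ=0, LF[2]=C('$')+0=0+0=0
L[3]='v': occ=0, LF[3]=C('v')+0=1+0=1
L[4]='v': occ=1, LF[4]=C('v')+1=1+1=2

Answer: 3 4 0 1 2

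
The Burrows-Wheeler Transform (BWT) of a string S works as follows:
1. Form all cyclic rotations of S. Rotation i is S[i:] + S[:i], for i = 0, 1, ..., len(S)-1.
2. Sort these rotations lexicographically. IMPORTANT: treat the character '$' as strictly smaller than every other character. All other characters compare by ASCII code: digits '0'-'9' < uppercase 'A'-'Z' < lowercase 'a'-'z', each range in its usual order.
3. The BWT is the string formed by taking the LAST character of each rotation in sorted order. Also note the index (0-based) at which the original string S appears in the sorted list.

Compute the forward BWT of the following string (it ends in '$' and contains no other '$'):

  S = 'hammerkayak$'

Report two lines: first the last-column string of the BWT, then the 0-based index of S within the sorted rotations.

All 12 rotations (rotation i = S[i:]+S[:i]):
  rot[0] = hammerkayak$
  rot[1] = ammerkayak$h
  rot[2] = mmerkayak$ha
  rot[3] = merkayak$ham
  rot[4] = erkayak$hamm
  rot[5] = rkayak$hamme
  rot[6] = kayak$hammer
  rot[7] = ayak$hammerk
  rot[8] = yak$hammerka
  rot[9] = ak$hammerkay
  rot[10] = k$hammerkaya
  rot[11] = $hammerkayak
Sorted (with $ < everything):
  sorted[0] = $hammerkayak  (last char: 'k')
  sorted[1] = ak$hammerkay  (last char: 'y')
  sorted[2] = ammerkayak$h  (last char: 'h')
  sorted[3] = ayak$hammerk  (last char: 'k')
  sorted[4] = erkayak$hamm  (last char: 'm')
  sorted[5] = hammerkayak$  (last char: '$')
  sorted[6] = k$hammerkaya  (last char: 'a')
  sorted[7] = kayak$hammer  (last char: 'r')
  sorted[8] = merkayak$ham  (last char: 'm')
  sorted[9] = mmerkayak$ha  (last char: 'a')
  sorted[10] = rkayak$hamme  (last char: 'e')
  sorted[11] = yak$hammerka  (last char: 'a')
Last column: kyhkm$armaea
Original string S is at sorted index 5

Answer: kyhkm$armaea
5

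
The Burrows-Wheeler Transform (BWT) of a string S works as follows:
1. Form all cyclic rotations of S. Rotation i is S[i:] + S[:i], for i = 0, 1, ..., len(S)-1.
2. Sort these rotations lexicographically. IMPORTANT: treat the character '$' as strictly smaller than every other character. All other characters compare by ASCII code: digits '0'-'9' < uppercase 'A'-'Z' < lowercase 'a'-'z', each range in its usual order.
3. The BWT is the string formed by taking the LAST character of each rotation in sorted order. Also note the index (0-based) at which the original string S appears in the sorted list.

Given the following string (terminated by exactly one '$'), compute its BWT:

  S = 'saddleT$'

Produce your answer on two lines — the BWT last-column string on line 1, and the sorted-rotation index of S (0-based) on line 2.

Answer: Tesadld$
7

Derivation:
All 8 rotations (rotation i = S[i:]+S[:i]):
  rot[0] = saddleT$
  rot[1] = addleT$s
  rot[2] = ddleT$sa
  rot[3] = dleT$sad
  rot[4] = leT$sadd
  rot[5] = eT$saddl
  rot[6] = T$saddle
  rot[7] = $saddleT
Sorted (with $ < everything):
  sorted[0] = $saddleT  (last char: 'T')
  sorted[1] = T$saddle  (last char: 'e')
  sorted[2] = addleT$s  (last char: 's')
  sorted[3] = ddleT$sa  (last char: 'a')
  sorted[4] = dleT$sad  (last char: 'd')
  sorted[5] = eT$saddl  (last char: 'l')
  sorted[6] = leT$sadd  (last char: 'd')
  sorted[7] = saddleT$  (last char: '$')
Last column: Tesadld$
Original string S is at sorted index 7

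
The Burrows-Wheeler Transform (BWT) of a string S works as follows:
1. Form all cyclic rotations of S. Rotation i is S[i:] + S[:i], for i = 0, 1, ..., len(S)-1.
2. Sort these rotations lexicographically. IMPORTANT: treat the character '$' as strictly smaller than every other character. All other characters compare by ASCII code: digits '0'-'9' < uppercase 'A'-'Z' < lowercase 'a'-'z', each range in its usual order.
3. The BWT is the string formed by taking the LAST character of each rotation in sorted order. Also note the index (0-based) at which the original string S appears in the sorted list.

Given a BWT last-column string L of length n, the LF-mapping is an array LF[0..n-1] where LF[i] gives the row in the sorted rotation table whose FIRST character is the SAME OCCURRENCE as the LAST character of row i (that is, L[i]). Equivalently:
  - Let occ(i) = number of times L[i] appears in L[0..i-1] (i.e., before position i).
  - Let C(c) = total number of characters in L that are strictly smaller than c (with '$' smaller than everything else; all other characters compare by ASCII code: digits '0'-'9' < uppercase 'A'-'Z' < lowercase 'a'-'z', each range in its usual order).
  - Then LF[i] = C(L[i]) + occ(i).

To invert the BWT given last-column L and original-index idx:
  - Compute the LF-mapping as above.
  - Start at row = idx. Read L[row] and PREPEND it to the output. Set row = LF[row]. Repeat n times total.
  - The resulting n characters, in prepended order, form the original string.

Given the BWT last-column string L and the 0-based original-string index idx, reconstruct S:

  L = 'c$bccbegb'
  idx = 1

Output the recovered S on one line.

Answer: bbcbgecc$

Derivation:
LF mapping: 4 0 1 5 6 2 7 8 3
Walk LF starting at row 1, prepending L[row]:
  step 1: row=1, L[1]='$', prepend. Next row=LF[1]=0
  step 2: row=0, L[0]='c', prepend. Next row=LF[0]=4
  step 3: row=4, L[4]='c', prepend. Next row=LF[4]=6
  step 4: row=6, L[6]='e', prepend. Next row=LF[6]=7
  step 5: row=7, L[7]='g', prepend. Next row=LF[7]=8
  step 6: row=8, L[8]='b', prepend. Next row=LF[8]=3
  step 7: row=3, L[3]='c', prepend. Next row=LF[3]=5
  step 8: row=5, L[5]='b', prepend. Next row=LF[5]=2
  step 9: row=2, L[2]='b', prepend. Next row=LF[2]=1
Reversed output: bbcbgecc$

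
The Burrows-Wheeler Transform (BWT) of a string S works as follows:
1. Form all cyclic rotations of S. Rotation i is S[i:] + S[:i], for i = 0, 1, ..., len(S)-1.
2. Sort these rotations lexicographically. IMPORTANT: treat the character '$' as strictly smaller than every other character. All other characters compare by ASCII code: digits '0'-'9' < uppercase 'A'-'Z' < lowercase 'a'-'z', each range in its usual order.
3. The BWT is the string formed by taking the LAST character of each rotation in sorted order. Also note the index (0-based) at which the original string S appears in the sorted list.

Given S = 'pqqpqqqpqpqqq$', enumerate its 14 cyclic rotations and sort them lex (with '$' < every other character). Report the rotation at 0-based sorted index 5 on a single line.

All 14 rotations (rotation i = S[i:]+S[:i]):
  rot[0] = pqqpqqqpqpqqq$
  rot[1] = qqpqqqpqpqqq$p
  rot[2] = qpqqqpqpqqq$pq
  rot[3] = pqqqpqpqqq$pqq
  rot[4] = qqqpqpqqq$pqqp
  rot[5] = qqpqpqqq$pqqpq
  rot[6] = qpqpqqq$pqqpqq
  rot[7] = pqpqqq$pqqpqqq
  rot[8] = qpqqq$pqqpqqqp
  rot[9] = pqqq$pqqpqqqpq
  rot[10] = qqq$pqqpqqqpqp
  rot[11] = qq$pqqpqqqpqpq
  rot[12] = q$pqqpqqqpqpqq
  rot[13] = $pqqpqqqpqpqqq
Sorted (with $ < everything):
  sorted[0] = $pqqpqqqpqpqqq
  sorted[1] = pqpqqq$pqqpqqq
  sorted[2] = pqqpqqqpqpqqq$
  sorted[3] = pqqq$pqqpqqqpq
  sorted[4] = pqqqpqpqqq$pqq
  sorted[5] = q$pqqpqqqpqpqq
  sorted[6] = qpqpqqq$pqqpqq
  sorted[7] = qpqqq$pqqpqqqp
  sorted[8] = qpqqqpqpqqq$pq
  sorted[9] = qq$pqqpqqqpqpq
  sorted[10] = qqpqpqqq$pqqpq
  sorted[11] = qqpqqqpqpqqq$p
  sorted[12] = qqq$pqqpqqqpqp
  sorted[13] = qqqpqpqqq$pqqp
sorted[5] = q$pqqpqqqpqpqq

Answer: q$pqqpqqqpqpqq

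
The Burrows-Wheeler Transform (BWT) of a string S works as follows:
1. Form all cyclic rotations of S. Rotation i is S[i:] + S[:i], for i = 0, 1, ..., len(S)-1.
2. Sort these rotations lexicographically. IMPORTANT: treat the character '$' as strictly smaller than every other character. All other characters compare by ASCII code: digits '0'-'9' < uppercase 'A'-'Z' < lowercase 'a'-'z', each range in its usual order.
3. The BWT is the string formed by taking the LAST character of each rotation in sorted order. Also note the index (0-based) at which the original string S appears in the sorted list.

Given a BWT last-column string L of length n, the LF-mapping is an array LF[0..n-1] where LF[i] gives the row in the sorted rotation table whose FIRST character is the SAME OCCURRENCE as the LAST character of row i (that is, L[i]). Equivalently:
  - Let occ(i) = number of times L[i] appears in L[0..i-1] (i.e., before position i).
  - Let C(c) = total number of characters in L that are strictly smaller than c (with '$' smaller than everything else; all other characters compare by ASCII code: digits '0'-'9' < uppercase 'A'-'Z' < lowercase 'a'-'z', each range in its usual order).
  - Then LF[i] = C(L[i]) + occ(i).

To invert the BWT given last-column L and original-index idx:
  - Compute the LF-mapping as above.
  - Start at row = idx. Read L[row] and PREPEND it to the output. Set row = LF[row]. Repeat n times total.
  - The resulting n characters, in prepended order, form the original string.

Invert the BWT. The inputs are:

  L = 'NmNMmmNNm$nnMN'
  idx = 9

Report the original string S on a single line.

Answer: mNMnmNNNnmmMN$

Derivation:
LF mapping: 3 8 4 1 9 10 5 6 11 0 12 13 2 7
Walk LF starting at row 9, prepending L[row]:
  step 1: row=9, L[9]='$', prepend. Next row=LF[9]=0
  step 2: row=0, L[0]='N', prepend. Next row=LF[0]=3
  step 3: row=3, L[3]='M', prepend. Next row=LF[3]=1
  step 4: row=1, L[1]='m', prepend. Next row=LF[1]=8
  step 5: row=8, L[8]='m', prepend. Next row=LF[8]=11
  step 6: row=11, L[11]='n', prepend. Next row=LF[11]=13
  step 7: row=13, L[13]='N', prepend. Next row=LF[13]=7
  step 8: row=7, L[7]='N', prepend. Next row=LF[7]=6
  step 9: row=6, L[6]='N', prepend. Next row=LF[6]=5
  step 10: row=5, L[5]='m', prepend. Next row=LF[5]=10
  step 11: row=10, L[10]='n', prepend. Next row=LF[10]=12
  step 12: row=12, L[12]='M', prepend. Next row=LF[12]=2
  step 13: row=2, L[2]='N', prepend. Next row=LF[2]=4
  step 14: row=4, L[4]='m', prepend. Next row=LF[4]=9
Reversed output: mNMnmNNNnmmMN$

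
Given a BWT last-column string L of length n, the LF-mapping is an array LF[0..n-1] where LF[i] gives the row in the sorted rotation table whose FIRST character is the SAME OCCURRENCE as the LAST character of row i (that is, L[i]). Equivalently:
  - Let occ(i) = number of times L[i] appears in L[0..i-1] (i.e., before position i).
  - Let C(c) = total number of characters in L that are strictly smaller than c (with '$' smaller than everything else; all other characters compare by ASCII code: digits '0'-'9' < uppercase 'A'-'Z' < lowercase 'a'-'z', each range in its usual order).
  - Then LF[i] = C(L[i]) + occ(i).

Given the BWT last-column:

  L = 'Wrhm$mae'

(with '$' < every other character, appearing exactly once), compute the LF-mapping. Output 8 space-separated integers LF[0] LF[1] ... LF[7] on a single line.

Answer: 1 7 4 5 0 6 2 3

Derivation:
Char counts: '$':1, 'W':1, 'a':1, 'e':1, 'h':1, 'm':2, 'r':1
C (first-col start): C('$')=0, C('W')=1, C('a')=2, C('e')=3, C('h')=4, C('m')=5, C('r')=7
L[0]='W': occ=0, LF[0]=C('W')+0=1+0=1
L[1]='r': occ=0, LF[1]=C('r')+0=7+0=7
L[2]='h': occ=0, LF[2]=C('h')+0=4+0=4
L[3]='m': occ=0, LF[3]=C('m')+0=5+0=5
L[4]='$': occ=0, LF[4]=C('$')+0=0+0=0
L[5]='m': occ=1, LF[5]=C('m')+1=5+1=6
L[6]='a': occ=0, LF[6]=C('a')+0=2+0=2
L[7]='e': occ=0, LF[7]=C('e')+0=3+0=3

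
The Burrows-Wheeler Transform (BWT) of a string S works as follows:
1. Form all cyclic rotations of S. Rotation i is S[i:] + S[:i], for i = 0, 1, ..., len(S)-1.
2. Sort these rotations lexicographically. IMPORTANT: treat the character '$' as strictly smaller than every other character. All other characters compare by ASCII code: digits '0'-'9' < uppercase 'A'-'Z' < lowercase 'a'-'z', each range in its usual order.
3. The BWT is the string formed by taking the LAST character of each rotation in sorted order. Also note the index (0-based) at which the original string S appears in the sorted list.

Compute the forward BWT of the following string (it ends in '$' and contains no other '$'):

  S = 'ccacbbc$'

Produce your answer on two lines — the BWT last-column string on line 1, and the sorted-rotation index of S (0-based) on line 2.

All 8 rotations (rotation i = S[i:]+S[:i]):
  rot[0] = ccacbbc$
  rot[1] = cacbbc$c
  rot[2] = acbbc$cc
  rot[3] = cbbc$cca
  rot[4] = bbc$ccac
  rot[5] = bc$ccacb
  rot[6] = c$ccacbb
  rot[7] = $ccacbbc
Sorted (with $ < everything):
  sorted[0] = $ccacbbc  (last char: 'c')
  sorted[1] = acbbc$cc  (last char: 'c')
  sorted[2] = bbc$ccac  (last char: 'c')
  sorted[3] = bc$ccacb  (last char: 'b')
  sorted[4] = c$ccacbb  (last char: 'b')
  sorted[5] = cacbbc$c  (last char: 'c')
  sorted[6] = cbbc$cca  (last char: 'a')
  sorted[7] = ccacbbc$  (last char: '$')
Last column: cccbbca$
Original string S is at sorted index 7

Answer: cccbbca$
7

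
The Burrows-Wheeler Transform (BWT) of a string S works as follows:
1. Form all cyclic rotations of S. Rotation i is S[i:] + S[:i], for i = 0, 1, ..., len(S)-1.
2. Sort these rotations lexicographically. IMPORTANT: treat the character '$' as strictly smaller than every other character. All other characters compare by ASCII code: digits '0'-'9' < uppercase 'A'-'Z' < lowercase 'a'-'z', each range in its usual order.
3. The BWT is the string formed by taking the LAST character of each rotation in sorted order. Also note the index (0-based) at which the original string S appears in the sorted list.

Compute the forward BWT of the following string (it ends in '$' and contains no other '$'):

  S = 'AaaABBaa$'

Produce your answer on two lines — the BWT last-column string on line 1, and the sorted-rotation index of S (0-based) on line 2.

All 9 rotations (rotation i = S[i:]+S[:i]):
  rot[0] = AaaABBaa$
  rot[1] = aaABBaa$A
  rot[2] = aABBaa$Aa
  rot[3] = ABBaa$Aaa
  rot[4] = BBaa$AaaA
  rot[5] = Baa$AaaAB
  rot[6] = aa$AaaABB
  rot[7] = a$AaaABBa
  rot[8] = $AaaABBaa
Sorted (with $ < everything):
  sorted[0] = $AaaABBaa  (last char: 'a')
  sorted[1] = ABBaa$Aaa  (last char: 'a')
  sorted[2] = AaaABBaa$  (last char: '$')
  sorted[3] = BBaa$AaaA  (last char: 'A')
  sorted[4] = Baa$AaaAB  (last char: 'B')
  sorted[5] = a$AaaABBa  (last char: 'a')
  sorted[6] = aABBaa$Aa  (last char: 'a')
  sorted[7] = aa$AaaABB  (last char: 'B')
  sorted[8] = aaABBaa$A  (last char: 'A')
Last column: aa$ABaaBA
Original string S is at sorted index 2

Answer: aa$ABaaBA
2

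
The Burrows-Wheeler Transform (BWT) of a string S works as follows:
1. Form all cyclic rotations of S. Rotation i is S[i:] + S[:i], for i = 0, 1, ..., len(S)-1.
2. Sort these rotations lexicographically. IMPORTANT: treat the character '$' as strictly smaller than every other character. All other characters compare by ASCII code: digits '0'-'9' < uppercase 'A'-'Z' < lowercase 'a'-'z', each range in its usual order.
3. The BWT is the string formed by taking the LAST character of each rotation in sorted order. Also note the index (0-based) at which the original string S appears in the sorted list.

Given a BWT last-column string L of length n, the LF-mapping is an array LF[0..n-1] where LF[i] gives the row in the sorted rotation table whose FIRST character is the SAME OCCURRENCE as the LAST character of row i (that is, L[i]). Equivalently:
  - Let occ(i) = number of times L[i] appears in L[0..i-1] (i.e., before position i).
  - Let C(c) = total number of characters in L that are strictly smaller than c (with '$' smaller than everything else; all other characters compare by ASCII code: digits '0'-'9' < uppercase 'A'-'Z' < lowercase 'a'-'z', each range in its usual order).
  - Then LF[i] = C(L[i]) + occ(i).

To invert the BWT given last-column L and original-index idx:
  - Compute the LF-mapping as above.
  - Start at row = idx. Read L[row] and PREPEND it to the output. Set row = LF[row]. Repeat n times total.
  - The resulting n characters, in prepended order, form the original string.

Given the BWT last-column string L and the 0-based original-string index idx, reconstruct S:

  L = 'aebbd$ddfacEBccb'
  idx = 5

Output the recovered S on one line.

Answer: bEdacdbfcceBdba$

Derivation:
LF mapping: 3 14 5 6 11 0 12 13 15 4 8 2 1 9 10 7
Walk LF starting at row 5, prepending L[row]:
  step 1: row=5, L[5]='$', prepend. Next row=LF[5]=0
  step 2: row=0, L[0]='a', prepend. Next row=LF[0]=3
  step 3: row=3, L[3]='b', prepend. Next row=LF[3]=6
  step 4: row=6, L[6]='d', prepend. Next row=LF[6]=12
  step 5: row=12, L[12]='B', prepend. Next row=LF[12]=1
  step 6: row=1, L[1]='e', prepend. Next row=LF[1]=14
  step 7: row=14, L[14]='c', prepend. Next row=LF[14]=10
  step 8: row=10, L[10]='c', prepend. Next row=LF[10]=8
  step 9: row=8, L[8]='f', prepend. Next row=LF[8]=15
  step 10: row=15, L[15]='b', prepend. Next row=LF[15]=7
  step 11: row=7, L[7]='d', prepend. Next row=LF[7]=13
  step 12: row=13, L[13]='c', prepend. Next row=LF[13]=9
  step 13: row=9, L[9]='a', prepend. Next row=LF[9]=4
  step 14: row=4, L[4]='d', prepend. Next row=LF[4]=11
  step 15: row=11, L[11]='E', prepend. Next row=LF[11]=2
  step 16: row=2, L[2]='b', prepend. Next row=LF[2]=5
Reversed output: bEdacdbfcceBdba$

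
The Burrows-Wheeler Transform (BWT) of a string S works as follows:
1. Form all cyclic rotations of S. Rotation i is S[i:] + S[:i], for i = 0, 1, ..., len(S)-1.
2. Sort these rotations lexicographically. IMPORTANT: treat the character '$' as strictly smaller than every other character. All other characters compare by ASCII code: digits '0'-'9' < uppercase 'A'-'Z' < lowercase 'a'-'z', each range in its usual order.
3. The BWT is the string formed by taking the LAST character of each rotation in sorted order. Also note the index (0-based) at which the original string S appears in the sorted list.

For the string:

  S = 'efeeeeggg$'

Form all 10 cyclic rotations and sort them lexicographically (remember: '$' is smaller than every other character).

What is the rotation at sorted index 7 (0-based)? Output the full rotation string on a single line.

Answer: g$efeeeegg

Derivation:
All 10 rotations (rotation i = S[i:]+S[:i]):
  rot[0] = efeeeeggg$
  rot[1] = feeeeggg$e
  rot[2] = eeeeggg$ef
  rot[3] = eeeggg$efe
  rot[4] = eeggg$efee
  rot[5] = eggg$efeee
  rot[6] = ggg$efeeee
  rot[7] = gg$efeeeeg
  rot[8] = g$efeeeegg
  rot[9] = $efeeeeggg
Sorted (with $ < everything):
  sorted[0] = $efeeeeggg
  sorted[1] = eeeeggg$ef
  sorted[2] = eeeggg$efe
  sorted[3] = eeggg$efee
  sorted[4] = efeeeeggg$
  sorted[5] = eggg$efeee
  sorted[6] = feeeeggg$e
  sorted[7] = g$efeeeegg
  sorted[8] = gg$efeeeeg
  sorted[9] = ggg$efeeee
sorted[7] = g$efeeeegg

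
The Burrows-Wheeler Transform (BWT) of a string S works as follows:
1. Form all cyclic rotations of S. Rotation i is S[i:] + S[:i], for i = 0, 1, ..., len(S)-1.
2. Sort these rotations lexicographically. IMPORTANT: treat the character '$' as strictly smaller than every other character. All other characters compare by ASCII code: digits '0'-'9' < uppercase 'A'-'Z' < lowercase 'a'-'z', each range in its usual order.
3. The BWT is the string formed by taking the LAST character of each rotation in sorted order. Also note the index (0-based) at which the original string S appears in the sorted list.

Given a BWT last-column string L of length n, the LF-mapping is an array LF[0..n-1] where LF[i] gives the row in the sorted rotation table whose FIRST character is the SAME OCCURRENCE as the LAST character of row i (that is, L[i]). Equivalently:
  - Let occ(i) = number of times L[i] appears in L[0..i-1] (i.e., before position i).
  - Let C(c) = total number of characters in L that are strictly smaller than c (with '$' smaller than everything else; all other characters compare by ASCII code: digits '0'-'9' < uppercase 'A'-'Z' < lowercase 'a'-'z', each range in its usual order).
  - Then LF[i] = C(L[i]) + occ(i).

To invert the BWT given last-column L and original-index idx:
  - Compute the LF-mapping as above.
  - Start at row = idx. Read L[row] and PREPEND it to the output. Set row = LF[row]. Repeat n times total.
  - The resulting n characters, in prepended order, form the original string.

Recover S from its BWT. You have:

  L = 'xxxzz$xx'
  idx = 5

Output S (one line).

Answer: xzxzxxx$

Derivation:
LF mapping: 1 2 3 6 7 0 4 5
Walk LF starting at row 5, prepending L[row]:
  step 1: row=5, L[5]='$', prepend. Next row=LF[5]=0
  step 2: row=0, L[0]='x', prepend. Next row=LF[0]=1
  step 3: row=1, L[1]='x', prepend. Next row=LF[1]=2
  step 4: row=2, L[2]='x', prepend. Next row=LF[2]=3
  step 5: row=3, L[3]='z', prepend. Next row=LF[3]=6
  step 6: row=6, L[6]='x', prepend. Next row=LF[6]=4
  step 7: row=4, L[4]='z', prepend. Next row=LF[4]=7
  step 8: row=7, L[7]='x', prepend. Next row=LF[7]=5
Reversed output: xzxzxxx$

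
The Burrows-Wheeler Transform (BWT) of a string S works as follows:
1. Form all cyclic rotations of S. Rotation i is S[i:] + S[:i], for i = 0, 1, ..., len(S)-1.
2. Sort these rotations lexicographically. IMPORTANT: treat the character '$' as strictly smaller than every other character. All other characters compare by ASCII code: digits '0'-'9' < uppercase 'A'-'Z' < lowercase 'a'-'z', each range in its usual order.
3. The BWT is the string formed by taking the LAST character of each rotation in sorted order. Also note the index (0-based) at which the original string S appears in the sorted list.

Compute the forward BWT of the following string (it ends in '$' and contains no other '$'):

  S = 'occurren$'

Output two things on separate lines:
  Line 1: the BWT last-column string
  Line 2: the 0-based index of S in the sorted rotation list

All 9 rotations (rotation i = S[i:]+S[:i]):
  rot[0] = occurren$
  rot[1] = ccurren$o
  rot[2] = curren$oc
  rot[3] = urren$occ
  rot[4] = rren$occu
  rot[5] = ren$occur
  rot[6] = en$occurr
  rot[7] = n$occurre
  rot[8] = $occurren
Sorted (with $ < everything):
  sorted[0] = $occurren  (last char: 'n')
  sorted[1] = ccurren$o  (last char: 'o')
  sorted[2] = curren$oc  (last char: 'c')
  sorted[3] = en$occurr  (last char: 'r')
  sorted[4] = n$occurre  (last char: 'e')
  sorted[5] = occurren$  (last char: '$')
  sorted[6] = ren$occur  (last char: 'r')
  sorted[7] = rren$occu  (last char: 'u')
  sorted[8] = urren$occ  (last char: 'c')
Last column: nocre$ruc
Original string S is at sorted index 5

Answer: nocre$ruc
5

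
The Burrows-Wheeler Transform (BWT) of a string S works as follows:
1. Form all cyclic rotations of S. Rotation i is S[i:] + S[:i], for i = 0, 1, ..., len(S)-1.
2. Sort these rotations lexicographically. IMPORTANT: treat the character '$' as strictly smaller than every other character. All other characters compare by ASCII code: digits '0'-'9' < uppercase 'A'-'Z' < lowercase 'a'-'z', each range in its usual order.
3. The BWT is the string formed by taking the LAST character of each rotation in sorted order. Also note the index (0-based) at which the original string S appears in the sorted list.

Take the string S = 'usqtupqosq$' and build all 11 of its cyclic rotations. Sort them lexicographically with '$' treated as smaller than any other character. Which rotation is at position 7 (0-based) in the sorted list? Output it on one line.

Answer: sqtupqosq$u

Derivation:
All 11 rotations (rotation i = S[i:]+S[:i]):
  rot[0] = usqtupqosq$
  rot[1] = sqtupqosq$u
  rot[2] = qtupqosq$us
  rot[3] = tupqosq$usq
  rot[4] = upqosq$usqt
  rot[5] = pqosq$usqtu
  rot[6] = qosq$usqtup
  rot[7] = osq$usqtupq
  rot[8] = sq$usqtupqo
  rot[9] = q$usqtupqos
  rot[10] = $usqtupqosq
Sorted (with $ < everything):
  sorted[0] = $usqtupqosq
  sorted[1] = osq$usqtupq
  sorted[2] = pqosq$usqtu
  sorted[3] = q$usqtupqos
  sorted[4] = qosq$usqtup
  sorted[5] = qtupqosq$us
  sorted[6] = sq$usqtupqo
  sorted[7] = sqtupqosq$u
  sorted[8] = tupqosq$usq
  sorted[9] = upqosq$usqt
  sorted[10] = usqtupqosq$
sorted[7] = sqtupqosq$u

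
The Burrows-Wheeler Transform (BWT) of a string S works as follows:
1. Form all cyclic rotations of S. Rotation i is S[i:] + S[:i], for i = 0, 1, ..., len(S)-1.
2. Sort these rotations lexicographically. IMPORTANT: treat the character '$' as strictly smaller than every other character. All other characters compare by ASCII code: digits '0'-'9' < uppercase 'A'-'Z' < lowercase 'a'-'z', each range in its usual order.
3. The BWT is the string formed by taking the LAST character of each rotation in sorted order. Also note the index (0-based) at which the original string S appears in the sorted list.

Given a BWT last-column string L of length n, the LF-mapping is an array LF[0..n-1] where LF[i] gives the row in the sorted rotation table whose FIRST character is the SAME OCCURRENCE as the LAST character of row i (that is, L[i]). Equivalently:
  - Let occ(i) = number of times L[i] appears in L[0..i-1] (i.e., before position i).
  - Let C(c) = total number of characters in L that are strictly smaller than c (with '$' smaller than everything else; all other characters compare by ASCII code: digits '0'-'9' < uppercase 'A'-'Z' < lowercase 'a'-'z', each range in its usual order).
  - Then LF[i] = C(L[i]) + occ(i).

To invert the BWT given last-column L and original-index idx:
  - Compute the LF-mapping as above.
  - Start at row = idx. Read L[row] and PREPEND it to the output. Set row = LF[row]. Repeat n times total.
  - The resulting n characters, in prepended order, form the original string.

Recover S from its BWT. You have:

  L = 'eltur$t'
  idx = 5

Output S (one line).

Answer: turtle$

Derivation:
LF mapping: 1 2 4 6 3 0 5
Walk LF starting at row 5, prepending L[row]:
  step 1: row=5, L[5]='$', prepend. Next row=LF[5]=0
  step 2: row=0, L[0]='e', prepend. Next row=LF[0]=1
  step 3: row=1, L[1]='l', prepend. Next row=LF[1]=2
  step 4: row=2, L[2]='t', prepend. Next row=LF[2]=4
  step 5: row=4, L[4]='r', prepend. Next row=LF[4]=3
  step 6: row=3, L[3]='u', prepend. Next row=LF[3]=6
  step 7: row=6, L[6]='t', prepend. Next row=LF[6]=5
Reversed output: turtle$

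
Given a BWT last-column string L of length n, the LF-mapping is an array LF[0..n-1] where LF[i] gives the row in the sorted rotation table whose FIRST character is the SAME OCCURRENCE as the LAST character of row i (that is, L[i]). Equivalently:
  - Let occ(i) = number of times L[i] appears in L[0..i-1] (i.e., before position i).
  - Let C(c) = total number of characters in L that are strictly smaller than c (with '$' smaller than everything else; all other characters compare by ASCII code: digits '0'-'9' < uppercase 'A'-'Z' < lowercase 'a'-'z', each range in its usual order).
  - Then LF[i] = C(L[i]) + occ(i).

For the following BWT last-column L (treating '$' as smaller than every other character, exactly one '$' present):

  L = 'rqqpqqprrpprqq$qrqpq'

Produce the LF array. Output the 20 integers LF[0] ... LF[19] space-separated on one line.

Answer: 15 6 7 1 8 9 2 16 17 3 4 18 10 11 0 12 19 13 5 14

Derivation:
Char counts: '$':1, 'p':5, 'q':9, 'r':5
C (first-col start): C('$')=0, C('p')=1, C('q')=6, C('r')=15
L[0]='r': occ=0, LF[0]=C('r')+0=15+0=15
L[1]='q': occ=0, LF[1]=C('q')+0=6+0=6
L[2]='q': occ=1, LF[2]=C('q')+1=6+1=7
L[3]='p': occ=0, LF[3]=C('p')+0=1+0=1
L[4]='q': occ=2, LF[4]=C('q')+2=6+2=8
L[5]='q': occ=3, LF[5]=C('q')+3=6+3=9
L[6]='p': occ=1, LF[6]=C('p')+1=1+1=2
L[7]='r': occ=1, LF[7]=C('r')+1=15+1=16
L[8]='r': occ=2, LF[8]=C('r')+2=15+2=17
L[9]='p': occ=2, LF[9]=C('p')+2=1+2=3
L[10]='p': occ=3, LF[10]=C('p')+3=1+3=4
L[11]='r': occ=3, LF[11]=C('r')+3=15+3=18
L[12]='q': occ=4, LF[12]=C('q')+4=6+4=10
L[13]='q': occ=5, LF[13]=C('q')+5=6+5=11
L[14]='$': occ=0, LF[14]=C('$')+0=0+0=0
L[15]='q': occ=6, LF[15]=C('q')+6=6+6=12
L[16]='r': occ=4, LF[16]=C('r')+4=15+4=19
L[17]='q': occ=7, LF[17]=C('q')+7=6+7=13
L[18]='p': occ=4, LF[18]=C('p')+4=1+4=5
L[19]='q': occ=8, LF[19]=C('q')+8=6+8=14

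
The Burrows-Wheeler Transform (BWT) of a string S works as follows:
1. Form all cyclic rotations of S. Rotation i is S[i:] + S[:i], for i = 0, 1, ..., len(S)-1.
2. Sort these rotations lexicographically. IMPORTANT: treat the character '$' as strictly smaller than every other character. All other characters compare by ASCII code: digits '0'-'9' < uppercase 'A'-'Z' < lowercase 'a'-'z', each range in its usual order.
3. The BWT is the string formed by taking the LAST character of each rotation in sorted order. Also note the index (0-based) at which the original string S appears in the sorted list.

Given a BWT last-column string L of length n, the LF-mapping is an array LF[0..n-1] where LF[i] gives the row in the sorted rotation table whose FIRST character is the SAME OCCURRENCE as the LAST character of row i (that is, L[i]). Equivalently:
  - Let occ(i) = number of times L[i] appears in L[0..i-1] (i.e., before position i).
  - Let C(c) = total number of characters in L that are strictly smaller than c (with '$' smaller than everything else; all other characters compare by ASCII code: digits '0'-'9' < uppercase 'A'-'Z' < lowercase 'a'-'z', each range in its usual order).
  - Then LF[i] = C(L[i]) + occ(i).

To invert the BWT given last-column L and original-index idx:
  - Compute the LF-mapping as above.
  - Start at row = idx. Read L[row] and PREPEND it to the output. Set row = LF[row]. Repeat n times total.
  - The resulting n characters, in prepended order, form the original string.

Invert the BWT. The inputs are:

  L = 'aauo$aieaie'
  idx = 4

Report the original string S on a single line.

LF mapping: 1 2 10 9 0 3 7 5 4 8 6
Walk LF starting at row 4, prepending L[row]:
  step 1: row=4, L[4]='$', prepend. Next row=LF[4]=0
  step 2: row=0, L[0]='a', prepend. Next row=LF[0]=1
  step 3: row=1, L[1]='a', prepend. Next row=LF[1]=2
  step 4: row=2, L[2]='u', prepend. Next row=LF[2]=10
  step 5: row=10, L[10]='e', prepend. Next row=LF[10]=6
  step 6: row=6, L[6]='i', prepend. Next row=LF[6]=7
  step 7: row=7, L[7]='e', prepend. Next row=LF[7]=5
  step 8: row=5, L[5]='a', prepend. Next row=LF[5]=3
  step 9: row=3, L[3]='o', prepend. Next row=LF[3]=9
  step 10: row=9, L[9]='i', prepend. Next row=LF[9]=8
  step 11: row=8, L[8]='a', prepend. Next row=LF[8]=4
Reversed output: aioaeieuaa$

Answer: aioaeieuaa$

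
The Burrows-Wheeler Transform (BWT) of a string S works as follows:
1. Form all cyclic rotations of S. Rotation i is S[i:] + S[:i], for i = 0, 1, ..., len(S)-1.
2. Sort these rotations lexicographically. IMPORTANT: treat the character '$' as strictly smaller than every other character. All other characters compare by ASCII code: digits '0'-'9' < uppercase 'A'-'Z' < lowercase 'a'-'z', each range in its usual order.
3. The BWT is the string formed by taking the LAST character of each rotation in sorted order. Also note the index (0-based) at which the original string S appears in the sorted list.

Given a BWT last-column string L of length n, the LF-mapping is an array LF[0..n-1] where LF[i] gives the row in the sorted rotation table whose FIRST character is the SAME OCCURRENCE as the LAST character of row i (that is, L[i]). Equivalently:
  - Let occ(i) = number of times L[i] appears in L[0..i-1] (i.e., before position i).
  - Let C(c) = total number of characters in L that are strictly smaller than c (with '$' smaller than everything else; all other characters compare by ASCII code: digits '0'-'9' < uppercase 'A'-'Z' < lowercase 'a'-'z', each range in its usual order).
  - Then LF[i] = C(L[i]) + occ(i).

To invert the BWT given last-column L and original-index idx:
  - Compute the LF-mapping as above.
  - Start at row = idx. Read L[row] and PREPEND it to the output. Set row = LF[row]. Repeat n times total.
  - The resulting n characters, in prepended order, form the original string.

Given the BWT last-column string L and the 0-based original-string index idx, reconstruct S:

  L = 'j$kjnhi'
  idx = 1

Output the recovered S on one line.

Answer: hkinjj$

Derivation:
LF mapping: 3 0 5 4 6 1 2
Walk LF starting at row 1, prepending L[row]:
  step 1: row=1, L[1]='$', prepend. Next row=LF[1]=0
  step 2: row=0, L[0]='j', prepend. Next row=LF[0]=3
  step 3: row=3, L[3]='j', prepend. Next row=LF[3]=4
  step 4: row=4, L[4]='n', prepend. Next row=LF[4]=6
  step 5: row=6, L[6]='i', prepend. Next row=LF[6]=2
  step 6: row=2, L[2]='k', prepend. Next row=LF[2]=5
  step 7: row=5, L[5]='h', prepend. Next row=LF[5]=1
Reversed output: hkinjj$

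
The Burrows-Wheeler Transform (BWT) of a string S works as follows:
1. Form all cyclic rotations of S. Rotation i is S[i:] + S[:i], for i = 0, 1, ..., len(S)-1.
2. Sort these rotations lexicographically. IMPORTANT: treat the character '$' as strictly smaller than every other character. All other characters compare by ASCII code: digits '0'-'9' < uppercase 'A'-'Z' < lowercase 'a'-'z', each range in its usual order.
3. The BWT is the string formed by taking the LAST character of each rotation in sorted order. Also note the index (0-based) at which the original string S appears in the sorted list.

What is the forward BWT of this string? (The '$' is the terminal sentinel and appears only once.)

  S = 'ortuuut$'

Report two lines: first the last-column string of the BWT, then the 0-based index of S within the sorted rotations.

All 8 rotations (rotation i = S[i:]+S[:i]):
  rot[0] = ortuuut$
  rot[1] = rtuuut$o
  rot[2] = tuuut$or
  rot[3] = uuut$ort
  rot[4] = uut$ortu
  rot[5] = ut$ortuu
  rot[6] = t$ortuuu
  rot[7] = $ortuuut
Sorted (with $ < everything):
  sorted[0] = $ortuuut  (last char: 't')
  sorted[1] = ortuuut$  (last char: '$')
  sorted[2] = rtuuut$o  (last char: 'o')
  sorted[3] = t$ortuuu  (last char: 'u')
  sorted[4] = tuuut$or  (last char: 'r')
  sorted[5] = ut$ortuu  (last char: 'u')
  sorted[6] = uut$ortu  (last char: 'u')
  sorted[7] = uuut$ort  (last char: 't')
Last column: t$ouruut
Original string S is at sorted index 1

Answer: t$ouruut
1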